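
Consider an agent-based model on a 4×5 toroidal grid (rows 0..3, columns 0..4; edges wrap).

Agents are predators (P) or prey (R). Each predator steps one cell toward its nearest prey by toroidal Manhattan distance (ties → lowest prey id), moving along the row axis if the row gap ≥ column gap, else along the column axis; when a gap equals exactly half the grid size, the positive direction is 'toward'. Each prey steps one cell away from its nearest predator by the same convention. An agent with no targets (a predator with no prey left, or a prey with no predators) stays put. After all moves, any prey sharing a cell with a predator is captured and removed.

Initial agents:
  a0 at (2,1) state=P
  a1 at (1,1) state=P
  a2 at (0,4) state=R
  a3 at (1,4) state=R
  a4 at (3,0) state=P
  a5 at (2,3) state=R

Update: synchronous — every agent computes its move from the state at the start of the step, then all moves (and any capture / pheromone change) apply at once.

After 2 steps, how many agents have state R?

3

t=1: a0@(2,2):P a1@(1,0):P a2@(1,4):R a3@(1,3):R a4@(0,0):P a5@(2,4):R
t=2: a0@(1,2):P a1@(1,4):P a2@(1,3):R a3@(0,3):R a4@(1,0):P a5@(2,0):R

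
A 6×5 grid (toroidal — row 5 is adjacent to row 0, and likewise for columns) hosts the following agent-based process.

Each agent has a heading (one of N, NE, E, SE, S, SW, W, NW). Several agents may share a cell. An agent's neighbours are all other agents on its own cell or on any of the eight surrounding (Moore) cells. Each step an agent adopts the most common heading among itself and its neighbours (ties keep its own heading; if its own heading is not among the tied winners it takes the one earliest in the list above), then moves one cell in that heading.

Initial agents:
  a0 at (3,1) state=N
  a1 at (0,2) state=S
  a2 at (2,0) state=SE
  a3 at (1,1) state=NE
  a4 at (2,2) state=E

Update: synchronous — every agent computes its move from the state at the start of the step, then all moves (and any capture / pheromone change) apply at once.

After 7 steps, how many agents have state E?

1

t=1: a0@(2,1):N a1@(1,2):S a2@(3,1):SE a3@(0,2):NE a4@(2,3):E
t=2: a0@(1,1):N a1@(2,2):S a2@(4,2):SE a3@(5,3):NE a4@(2,4):E
t=3: a0@(0,1):N a1@(3,2):S a2@(5,3):SE a3@(4,4):NE a4@(2,0):E
t=4: a0@(5,1):N a1@(4,2):S a2@(0,4):SE a3@(3,0):NE a4@(2,1):E
t=5: a0@(4,1):N a1@(5,2):S a2@(1,0):SE a3@(2,1):NE a4@(2,2):E
t=6: a0@(3,1):N a1@(0,2):S a2@(2,1):SE a3@(1,2):NE a4@(2,3):E
t=7: a0@(2,1):N a1@(1,2):S a2@(3,2):SE a3@(0,3):NE a4@(2,4):E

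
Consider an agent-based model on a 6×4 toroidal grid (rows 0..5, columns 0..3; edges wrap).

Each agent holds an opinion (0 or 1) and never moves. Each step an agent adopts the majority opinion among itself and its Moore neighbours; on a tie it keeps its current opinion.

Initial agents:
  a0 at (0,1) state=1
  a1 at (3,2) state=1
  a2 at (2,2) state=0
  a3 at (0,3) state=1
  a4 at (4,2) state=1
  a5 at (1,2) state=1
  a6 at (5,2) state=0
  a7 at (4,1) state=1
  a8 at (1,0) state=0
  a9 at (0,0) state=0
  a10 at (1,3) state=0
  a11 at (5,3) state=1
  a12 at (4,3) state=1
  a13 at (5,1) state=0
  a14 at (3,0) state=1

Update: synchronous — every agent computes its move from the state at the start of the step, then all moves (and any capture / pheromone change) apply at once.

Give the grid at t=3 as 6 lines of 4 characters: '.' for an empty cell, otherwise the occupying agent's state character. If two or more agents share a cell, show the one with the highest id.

t=1: a0@(0,1):0 a1@(3,2):1 a2@(2,2):0 a3@(0,3):0 a4@(4,2):1 a5@(1,2):1 a6@(5,2):1 a7@(4,1):1 a8@(1,0):0 a9@(0,0):0 a10@(1,3):0 a11@(5,3):1 a12@(4,3):1 a13@(5,1):0 a14@(3,0):1
t=2: a0@(0,1):0 a1@(3,2):1 a2@(2,2):0 a3@(0,3):0 a4@(4,2):1 a5@(1,2):0 a6@(5,2):1 a7@(4,1):1 a8@(1,0):0 a9@(0,0):0 a10@(1,3):0 a11@(5,3):1 a12@(4,3):1 a13@(5,1):0 a14@(3,0):1
t=3: (unchanged — steady state)

00.0
0.00
..0.
1.1.
.111
.011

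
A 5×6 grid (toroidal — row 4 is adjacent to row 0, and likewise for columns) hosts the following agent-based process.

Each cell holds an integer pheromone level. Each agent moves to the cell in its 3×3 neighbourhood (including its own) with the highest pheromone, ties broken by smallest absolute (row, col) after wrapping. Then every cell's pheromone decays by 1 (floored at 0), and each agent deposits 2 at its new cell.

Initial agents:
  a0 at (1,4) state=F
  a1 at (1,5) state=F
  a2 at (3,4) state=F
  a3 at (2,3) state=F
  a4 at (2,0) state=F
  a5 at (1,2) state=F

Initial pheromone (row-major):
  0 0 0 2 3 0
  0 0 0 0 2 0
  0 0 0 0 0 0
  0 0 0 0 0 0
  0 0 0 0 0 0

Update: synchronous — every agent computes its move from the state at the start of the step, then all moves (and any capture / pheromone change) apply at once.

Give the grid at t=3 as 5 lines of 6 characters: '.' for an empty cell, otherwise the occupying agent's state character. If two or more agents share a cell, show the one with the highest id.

....F.
F.....
......
......
......

t=1: a0@(0,4) a1@(0,4) a2@(2,3) a3@(1,4) a4@(1,0) a5@(0,3) | pheromone: 0 0 0 3 6 0 / 2 0 0 0 3 0 / 0 0 0 2 0 0 / 0 0 0 0 0 0 / 0 0 0 0 0 0
t=2: a0@(0,4) a1@(0,4) a2@(1,4) a3@(0,4) a4@(1,0) a5@(0,4) | pheromone: 0 0 0 2 13 0 / 3 0 0 0 4 0 / 0 0 0 1 0 0 / 0 0 0 0 0 0 / 0 0 0 0 0 0
t=3: a0@(0,4) a1@(0,4) a2@(0,4) a3@(0,4) a4@(1,0) a5@(0,4) | pheromone: 0 0 0 1 22 0 / 4 0 0 0 3 0 / 0 0 0 0 0 0 / 0 0 0 0 0 0 / 0 0 0 0 0 0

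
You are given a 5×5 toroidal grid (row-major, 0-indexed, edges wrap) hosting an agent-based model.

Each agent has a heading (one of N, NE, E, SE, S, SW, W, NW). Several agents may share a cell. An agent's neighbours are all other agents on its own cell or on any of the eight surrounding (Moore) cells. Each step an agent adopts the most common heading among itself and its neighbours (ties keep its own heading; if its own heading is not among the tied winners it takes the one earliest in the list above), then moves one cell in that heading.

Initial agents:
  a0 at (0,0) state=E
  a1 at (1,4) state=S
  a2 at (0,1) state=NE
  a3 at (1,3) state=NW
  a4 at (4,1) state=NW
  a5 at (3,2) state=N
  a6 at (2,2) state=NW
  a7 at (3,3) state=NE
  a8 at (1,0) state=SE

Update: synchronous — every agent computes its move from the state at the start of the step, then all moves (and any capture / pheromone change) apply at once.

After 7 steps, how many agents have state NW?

t=1: a0@(0,1):E a1@(2,4):S a2@(4,2):NE a3@(0,2):NW a4@(3,0):NW a5@(2,1):NW a6@(1,1):NW a7@(2,4):NE a8@(2,1):SE
t=2: a0@(4,0):NW a1@(3,4):S a2@(3,3):NE a3@(4,1):NW a4@(2,4):NW a5@(1,0):NW a6@(0,0):NW a7@(1,0):NE a8@(1,0):NW
t=3: a0@(3,4):NW a1@(2,3):NW a2@(2,4):NE a3@(3,0):NW a4@(1,3):NW a5@(0,4):NW a6@(4,4):NW a7@(0,4):NW a8@(0,4):NW
t=4: a0@(2,3):NW a1@(1,2):NW a2@(1,3):NW a3@(2,4):NW a4@(0,2):NW a5@(4,3):NW a6@(3,3):NW a7@(4,3):NW a8@(4,3):NW
t=5: a0@(1,2):NW a1@(0,1):NW a2@(0,2):NW a3@(1,3):NW a4@(4,1):NW a5@(3,2):NW a6@(2,2):NW a7@(3,2):NW a8@(3,2):NW
t=6: a0@(0,1):NW a1@(4,0):NW a2@(4,1):NW a3@(0,2):NW a4@(3,0):NW a5@(2,1):NW a6@(1,1):NW a7@(2,1):NW a8@(2,1):NW
t=7: a0@(4,0):NW a1@(3,4):NW a2@(3,0):NW a3@(4,1):NW a4@(2,4):NW a5@(1,0):NW a6@(0,0):NW a7@(1,0):NW a8@(1,0):NW

9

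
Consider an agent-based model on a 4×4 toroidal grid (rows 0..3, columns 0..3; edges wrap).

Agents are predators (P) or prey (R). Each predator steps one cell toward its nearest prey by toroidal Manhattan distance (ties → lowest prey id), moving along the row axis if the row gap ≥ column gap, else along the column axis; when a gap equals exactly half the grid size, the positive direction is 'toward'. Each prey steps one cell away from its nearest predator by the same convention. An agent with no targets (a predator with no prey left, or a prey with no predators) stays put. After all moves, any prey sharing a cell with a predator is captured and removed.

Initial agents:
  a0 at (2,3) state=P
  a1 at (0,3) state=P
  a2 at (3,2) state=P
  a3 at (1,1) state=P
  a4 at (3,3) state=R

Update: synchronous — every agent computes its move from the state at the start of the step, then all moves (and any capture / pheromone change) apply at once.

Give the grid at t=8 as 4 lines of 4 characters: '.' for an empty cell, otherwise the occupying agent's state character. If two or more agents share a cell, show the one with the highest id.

t=1: a0@(3,3):P a1@(3,3):P a2@(3,3):P a3@(2,1):P a4@(0,3):R
t=2: a0@(0,3):P a1@(0,3):P a2@(0,3):P a3@(3,1):P a4@(1,3):R
t=3: a0@(1,3):P a1@(1,3):P a2@(1,3):P a3@(0,1):P a4@(2,3):R
t=4: a0@(2,3):P a1@(2,3):P a2@(2,3):P a3@(1,1):P a4@(3,3):R
t=5: a0@(3,3):P a1@(3,3):P a2@(3,3):P a3@(2,1):P a4@(0,3):R
t=6: a0@(0,3):P a1@(0,3):P a2@(0,3):P a3@(3,1):P a4@(1,3):R
t=7: a0@(1,3):P a1@(1,3):P a2@(1,3):P a3@(0,1):P a4@(2,3):R
t=8: a0@(2,3):P a1@(2,3):P a2@(2,3):P a3@(1,1):P a4@(3,3):R

....
.P..
...P
...R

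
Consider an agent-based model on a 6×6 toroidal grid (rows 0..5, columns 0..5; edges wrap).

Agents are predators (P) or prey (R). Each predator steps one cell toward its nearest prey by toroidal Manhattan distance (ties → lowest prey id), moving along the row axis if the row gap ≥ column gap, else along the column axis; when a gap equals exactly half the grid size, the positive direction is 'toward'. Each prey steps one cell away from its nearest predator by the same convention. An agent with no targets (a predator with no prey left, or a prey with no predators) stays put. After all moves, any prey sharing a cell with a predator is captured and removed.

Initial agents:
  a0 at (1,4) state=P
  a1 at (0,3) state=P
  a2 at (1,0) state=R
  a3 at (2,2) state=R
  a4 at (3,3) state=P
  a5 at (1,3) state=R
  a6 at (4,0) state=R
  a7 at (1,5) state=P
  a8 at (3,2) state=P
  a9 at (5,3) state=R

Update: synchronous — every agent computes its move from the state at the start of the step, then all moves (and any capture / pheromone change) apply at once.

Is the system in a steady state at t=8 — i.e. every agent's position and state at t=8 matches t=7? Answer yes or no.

no

t=1: a0@(1,3):P a1@(1,3):P a2@(1,1):R a3@(1,2):R a4@(2,3):P a5@(1,2):R a6@(4,5):R a7@(1,0):P a8@(2,2):P a9@(4,3):R
t=2: a0@(1,2):P a1@(1,2):P a4@(1,3):P a6@(5,5):R a7@(1,1):P a8@(1,2):P a9@(5,3):R
t=3: a0@(0,2):P a1@(0,2):P a4@(0,3):P a6@(4,5):R a7@(0,1):P a8@(0,2):P a9@(4,3):R
t=4: a0@(5,2):P a1@(5,2):P a4@(5,3):P a6@(3,5):R a7@(5,1):P a8@(5,2):P a9@(3,3):R
t=5: a0@(4,2):P a1@(4,2):P a4@(4,3):P a6@(2,5):R a7@(4,1):P a8@(4,2):P a9@(2,3):R
t=6: a0@(3,2):P a1@(3,2):P a4@(3,3):P a6@(1,5):R a7@(3,1):P a8@(3,2):P a9@(1,3):R
t=7: a0@(2,2):P a1@(2,2):P a4@(2,3):P a6@(0,5):R a7@(2,1):P a8@(2,2):P a9@(0,3):R
t=8: a0@(1,2):P a1@(1,2):P a4@(1,3):P a6@(5,5):R a7@(1,1):P a8@(1,2):P a9@(5,3):R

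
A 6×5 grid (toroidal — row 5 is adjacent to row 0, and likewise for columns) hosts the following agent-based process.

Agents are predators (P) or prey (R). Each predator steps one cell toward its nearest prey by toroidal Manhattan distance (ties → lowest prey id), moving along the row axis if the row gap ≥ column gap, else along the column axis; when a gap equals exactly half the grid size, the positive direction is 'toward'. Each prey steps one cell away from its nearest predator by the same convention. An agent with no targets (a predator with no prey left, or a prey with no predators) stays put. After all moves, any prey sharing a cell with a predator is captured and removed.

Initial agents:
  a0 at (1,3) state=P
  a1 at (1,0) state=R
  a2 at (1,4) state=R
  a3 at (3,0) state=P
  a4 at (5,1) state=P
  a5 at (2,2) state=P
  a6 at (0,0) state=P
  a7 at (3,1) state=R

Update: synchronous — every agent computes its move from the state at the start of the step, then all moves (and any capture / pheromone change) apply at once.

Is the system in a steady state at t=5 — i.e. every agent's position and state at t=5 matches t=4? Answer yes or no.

yes

t=1: a0@(1,4):P a1@(2,0):R a3@(3,1):P a4@(4,1):P a5@(3,2):P a6@(1,0):P
t=2: a0@(2,4):P a1@(3,0):R a3@(2,1):P a4@(3,1):P a5@(3,1):P a6@(2,0):P
t=3: a0@(3,4):P a3@(3,1):P a4@(3,0):P a5@(3,0):P a6@(3,0):P
t=4: (unchanged — steady state)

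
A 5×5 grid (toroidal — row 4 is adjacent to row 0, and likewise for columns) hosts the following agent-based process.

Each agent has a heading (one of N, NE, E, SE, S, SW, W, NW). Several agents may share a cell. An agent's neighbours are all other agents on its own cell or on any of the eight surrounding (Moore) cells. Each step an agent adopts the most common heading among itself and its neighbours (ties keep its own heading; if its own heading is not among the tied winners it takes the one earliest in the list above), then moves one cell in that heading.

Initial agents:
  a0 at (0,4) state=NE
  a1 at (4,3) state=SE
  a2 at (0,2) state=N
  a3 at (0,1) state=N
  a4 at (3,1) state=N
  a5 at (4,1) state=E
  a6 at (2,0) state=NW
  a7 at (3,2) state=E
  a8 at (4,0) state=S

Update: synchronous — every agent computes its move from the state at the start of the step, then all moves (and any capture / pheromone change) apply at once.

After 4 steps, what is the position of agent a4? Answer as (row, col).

t=1: a0@(4,0):NE a1@(0,4):SE a2@(4,2):N a3@(4,1):N a4@(3,2):E a5@(3,1):N a6@(1,4):NW a7@(3,3):E a8@(3,0):N
t=2: a0@(3,0):N a1@(1,0):SE a2@(3,2):N a3@(3,1):N a4@(2,2):N a5@(2,1):N a6@(0,3):NW a7@(3,4):E a8@(2,0):N
t=3: a0@(2,0):N a1@(0,0):N a2@(2,2):N a3@(2,1):N a4@(1,2):N a5@(1,1):N a6@(4,2):NW a7@(2,4):N a8@(1,0):N
t=4: a0@(1,0):N a1@(4,0):N a2@(1,2):N a3@(1,1):N a4@(0,2):N a5@(0,1):N a6@(3,1):NW a7@(1,4):N a8@(0,0):N

(0, 2)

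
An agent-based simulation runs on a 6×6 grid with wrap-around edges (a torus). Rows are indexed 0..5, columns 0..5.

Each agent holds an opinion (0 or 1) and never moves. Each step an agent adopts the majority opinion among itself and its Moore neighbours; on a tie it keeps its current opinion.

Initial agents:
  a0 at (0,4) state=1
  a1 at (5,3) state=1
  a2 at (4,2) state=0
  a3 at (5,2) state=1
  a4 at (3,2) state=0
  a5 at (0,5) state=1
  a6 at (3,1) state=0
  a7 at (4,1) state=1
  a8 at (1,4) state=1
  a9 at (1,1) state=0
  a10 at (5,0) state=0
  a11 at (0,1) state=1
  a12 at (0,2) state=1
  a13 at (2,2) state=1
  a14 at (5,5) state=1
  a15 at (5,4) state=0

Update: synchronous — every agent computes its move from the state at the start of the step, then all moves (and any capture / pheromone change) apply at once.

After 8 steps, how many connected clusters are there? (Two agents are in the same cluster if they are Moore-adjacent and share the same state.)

2

t=1: a0@(0,4):1 a1@(5,3):1 a2@(4,2):0 a3@(5,2):1 a4@(3,2):0 a5@(0,5):1 a6@(3,1):0 a7@(4,1):0 a8@(1,4):1 a9@(1,1):1 a10@(5,0):1 a11@(0,1):1 a12@(0,2):1 a13@(2,2):0 a14@(5,5):1 a15@(5,4):1
t=2: (unchanged — steady state)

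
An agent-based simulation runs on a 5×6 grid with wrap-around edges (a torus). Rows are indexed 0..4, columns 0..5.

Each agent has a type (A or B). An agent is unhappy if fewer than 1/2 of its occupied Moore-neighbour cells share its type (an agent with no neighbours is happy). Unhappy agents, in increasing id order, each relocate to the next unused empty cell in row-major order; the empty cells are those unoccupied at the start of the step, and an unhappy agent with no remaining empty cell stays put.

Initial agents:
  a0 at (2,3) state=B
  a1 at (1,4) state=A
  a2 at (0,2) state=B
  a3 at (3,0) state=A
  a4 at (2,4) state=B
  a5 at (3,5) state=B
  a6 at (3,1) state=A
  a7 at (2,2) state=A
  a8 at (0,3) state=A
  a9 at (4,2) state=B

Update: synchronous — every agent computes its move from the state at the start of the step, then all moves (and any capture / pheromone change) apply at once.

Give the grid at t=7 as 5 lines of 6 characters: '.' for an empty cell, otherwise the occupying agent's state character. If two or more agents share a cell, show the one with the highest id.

t=1: a0@(0,0):B a1@(0,1):A a2@(0,2):B a3@(3,0):A a4@(2,4):B a5@(3,5):B a6@(3,1):A a7@(2,2):A a8@(0,4):A a9@(0,5):B
t=2: a0@(0,0):B a1@(0,3):A a2@(1,0):B a3@(3,0):A a4@(2,4):B a5@(3,5):B a6@(3,1):A a7@(2,2):A a8@(1,1):A a9@(0,5):B
t=3: a0@(0,0):B a1@(0,3):A a2@(1,0):B a3@(3,0):A a4@(2,4):B a5@(3,5):B a6@(3,1):A a7@(2,2):A a8@(0,1):A a9@(0,5):B
t=4: a0@(0,0):B a1@(0,3):A a2@(1,0):B a3@(3,0):A a4@(2,4):B a5@(3,5):B a6@(3,1):A a7@(2,2):A a8@(0,2):A a9@(0,5):B
t=5: (unchanged — steady state)

B.AA.B
B.....
..A.B.
AA...B
......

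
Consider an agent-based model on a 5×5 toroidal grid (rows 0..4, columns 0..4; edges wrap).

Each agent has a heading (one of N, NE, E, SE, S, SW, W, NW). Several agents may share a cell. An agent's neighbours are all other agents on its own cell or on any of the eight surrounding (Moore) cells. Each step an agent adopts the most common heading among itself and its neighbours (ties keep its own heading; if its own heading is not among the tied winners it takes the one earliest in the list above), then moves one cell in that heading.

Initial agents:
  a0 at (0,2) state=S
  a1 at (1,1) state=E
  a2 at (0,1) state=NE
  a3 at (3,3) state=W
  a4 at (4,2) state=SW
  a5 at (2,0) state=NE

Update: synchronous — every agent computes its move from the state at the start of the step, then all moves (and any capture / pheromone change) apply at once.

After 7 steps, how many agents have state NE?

6

t=1: a0@(1,2):S a1@(0,2):NE a2@(4,2):NE a3@(3,2):W a4@(0,1):SW a5@(1,1):NE
t=2: a0@(0,3):NE a1@(4,3):NE a2@(3,3):NE a3@(3,1):W a4@(4,2):NE a5@(0,2):NE
t=3: a0@(4,4):NE a1@(3,4):NE a2@(2,4):NE a3@(3,0):W a4@(3,3):NE a5@(4,3):NE
t=4: a0@(3,0):NE a1@(2,0):NE a2@(1,0):NE a3@(2,1):NE a4@(2,4):NE a5@(3,4):NE
t=5: a0@(2,1):NE a1@(1,1):NE a2@(0,1):NE a3@(1,2):NE a4@(1,0):NE a5@(2,0):NE
t=6: a0@(1,2):NE a1@(0,2):NE a2@(4,2):NE a3@(0,3):NE a4@(0,1):NE a5@(1,1):NE
t=7: a0@(0,3):NE a1@(4,3):NE a2@(3,3):NE a3@(4,4):NE a4@(4,2):NE a5@(0,2):NE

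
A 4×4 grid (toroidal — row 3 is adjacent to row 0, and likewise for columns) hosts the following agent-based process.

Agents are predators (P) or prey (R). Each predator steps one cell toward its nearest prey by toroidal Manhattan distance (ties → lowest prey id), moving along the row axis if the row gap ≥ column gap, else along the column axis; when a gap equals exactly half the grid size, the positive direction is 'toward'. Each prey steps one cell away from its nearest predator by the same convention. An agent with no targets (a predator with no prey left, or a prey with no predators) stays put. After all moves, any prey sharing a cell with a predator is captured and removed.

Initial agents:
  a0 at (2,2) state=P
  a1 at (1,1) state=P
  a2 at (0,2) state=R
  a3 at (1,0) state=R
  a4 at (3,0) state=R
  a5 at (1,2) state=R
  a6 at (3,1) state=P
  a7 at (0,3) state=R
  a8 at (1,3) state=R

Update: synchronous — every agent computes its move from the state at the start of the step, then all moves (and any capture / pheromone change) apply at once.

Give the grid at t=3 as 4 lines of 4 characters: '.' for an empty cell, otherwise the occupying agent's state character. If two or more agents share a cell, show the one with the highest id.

....
PR..
....
.RP.

t=1: a0@(1,2):P a1@(1,0):P a2@(3,2):R a3@(1,3):R a4@(3,3):R a5@(0,2):R a6@(3,0):P a7@(3,3):R a8@(0,3):R
t=2: a0@(1,3):P a1@(1,3):P a2@(2,2):R a3@(1,0):R a4@(3,2):R a5@(3,2):R a6@(3,3):P a7@(3,2):R
t=3: a0@(1,0):P a1@(1,0):P a3@(1,1):R a4@(3,1):R a5@(3,1):R a6@(3,2):P a7@(3,1):R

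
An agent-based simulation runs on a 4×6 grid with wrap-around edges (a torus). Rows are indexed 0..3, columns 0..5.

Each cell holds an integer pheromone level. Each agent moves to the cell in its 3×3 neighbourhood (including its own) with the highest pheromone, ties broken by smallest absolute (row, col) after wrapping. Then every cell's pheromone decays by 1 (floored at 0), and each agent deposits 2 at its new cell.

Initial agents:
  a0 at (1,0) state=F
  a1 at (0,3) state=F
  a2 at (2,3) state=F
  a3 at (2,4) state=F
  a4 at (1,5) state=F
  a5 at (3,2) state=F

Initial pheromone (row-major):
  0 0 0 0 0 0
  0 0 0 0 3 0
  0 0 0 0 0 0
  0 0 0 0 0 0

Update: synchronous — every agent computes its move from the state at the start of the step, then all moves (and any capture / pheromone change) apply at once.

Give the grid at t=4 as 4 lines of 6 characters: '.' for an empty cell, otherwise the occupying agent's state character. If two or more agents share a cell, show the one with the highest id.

t=1: a0@(0,0) a1@(1,4) a2@(1,4) a3@(1,4) a4@(1,4) a5@(0,1) | pheromone: 2 2 0 0 0 0 / 0 0 0 0 10 0 / 0 0 0 0 0 0 / 0 0 0 0 0 0
t=2: a0@(0,0) a1@(1,4) a2@(1,4) a3@(1,4) a4@(1,4) a5@(0,0) | pheromone: 5 1 0 0 0 0 / 0 0 0 0 17 0 / 0 0 0 0 0 0 / 0 0 0 0 0 0
t=3: a0@(0,0) a1@(1,4) a2@(1,4) a3@(1,4) a4@(1,4) a5@(0,0) | pheromone: 8 0 0 0 0 0 / 0 0 0 0 24 0 / 0 0 0 0 0 0 / 0 0 0 0 0 0
t=4: a0@(0,0) a1@(1,4) a2@(1,4) a3@(1,4) a4@(1,4) a5@(0,0) | pheromone: 11 0 0 0 0 0 / 0 0 0 0 31 0 / 0 0 0 0 0 0 / 0 0 0 0 0 0

F.....
....F.
......
......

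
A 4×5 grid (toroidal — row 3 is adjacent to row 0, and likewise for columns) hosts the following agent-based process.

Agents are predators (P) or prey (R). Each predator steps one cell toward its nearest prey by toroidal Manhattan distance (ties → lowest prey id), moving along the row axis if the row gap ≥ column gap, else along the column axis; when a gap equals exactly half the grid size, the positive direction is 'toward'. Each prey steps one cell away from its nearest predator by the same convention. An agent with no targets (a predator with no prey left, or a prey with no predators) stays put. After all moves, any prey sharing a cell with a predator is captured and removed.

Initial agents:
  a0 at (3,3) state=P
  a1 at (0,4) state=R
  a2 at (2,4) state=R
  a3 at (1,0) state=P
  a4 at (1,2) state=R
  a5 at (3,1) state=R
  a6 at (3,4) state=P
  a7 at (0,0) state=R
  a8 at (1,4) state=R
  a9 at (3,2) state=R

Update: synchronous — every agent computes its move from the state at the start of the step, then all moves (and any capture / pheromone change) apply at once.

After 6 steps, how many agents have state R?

6

t=1: a0@(3,2):P a1@(1,4):R a2@(1,4):R a3@(0,0):P a4@(1,3):R a5@(3,0):R a6@(0,4):P a7@(3,0):R a8@(1,3):R a9@(3,1):R
t=2: a0@(3,1):P a1@(2,4):R a2@(2,4):R a3@(3,0):P a4@(2,3):R a5@(2,0):R a6@(1,4):P a7@(2,0):R a8@(2,3):R
t=3: a0@(2,1):P a1@(3,4):R a2@(3,4):R a3@(2,0):P a4@(3,3):R a5@(1,0):R a6@(2,4):P a7@(1,0):R a8@(3,3):R
t=4: a0@(1,1):P a1@(0,4):R a2@(0,4):R a3@(1,0):P a4@(0,3):R a5@(0,0):R a6@(3,4):P a7@(0,0):R a8@(0,3):R
t=5: a0@(0,1):P a1@(1,4):R a2@(1,4):R a3@(0,0):P a4@(1,3):R a5@(3,0):R a6@(0,4):P a7@(3,0):R a8@(1,3):R
t=6: a0@(3,1):P a1@(2,4):R a2@(2,4):R a3@(3,0):P a4@(2,3):R a5@(2,0):R a6@(1,4):P a7@(2,0):R a8@(2,3):R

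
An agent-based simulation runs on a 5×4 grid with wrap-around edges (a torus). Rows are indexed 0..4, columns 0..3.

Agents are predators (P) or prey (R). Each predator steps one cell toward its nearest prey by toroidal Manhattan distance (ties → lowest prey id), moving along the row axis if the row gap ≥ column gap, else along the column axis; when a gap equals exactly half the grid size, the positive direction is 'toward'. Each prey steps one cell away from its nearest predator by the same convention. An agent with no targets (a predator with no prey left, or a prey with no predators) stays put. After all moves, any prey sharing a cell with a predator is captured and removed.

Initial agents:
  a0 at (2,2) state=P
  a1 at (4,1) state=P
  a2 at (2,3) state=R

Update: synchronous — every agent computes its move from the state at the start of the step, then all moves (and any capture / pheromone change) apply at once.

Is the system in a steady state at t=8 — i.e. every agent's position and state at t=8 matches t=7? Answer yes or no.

t=1: a0@(2,3):P a1@(3,1):P a2@(2,0):R
t=2: a0@(2,0):P a1@(2,1):P
t=3: (unchanged — steady state)

yes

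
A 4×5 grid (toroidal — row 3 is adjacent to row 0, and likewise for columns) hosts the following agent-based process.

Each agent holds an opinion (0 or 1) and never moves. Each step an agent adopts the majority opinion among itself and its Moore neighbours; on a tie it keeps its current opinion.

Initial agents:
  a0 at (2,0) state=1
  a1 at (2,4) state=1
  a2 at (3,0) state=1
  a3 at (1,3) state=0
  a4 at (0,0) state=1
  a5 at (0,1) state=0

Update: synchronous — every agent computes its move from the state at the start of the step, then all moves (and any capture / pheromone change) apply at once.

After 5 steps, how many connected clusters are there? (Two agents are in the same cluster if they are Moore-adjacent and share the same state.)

2

t=1: a0@(2,0):1 a1@(2,4):1 a2@(3,0):1 a3@(1,3):0 a4@(0,0):1 a5@(0,1):1
t=2: (unchanged — steady state)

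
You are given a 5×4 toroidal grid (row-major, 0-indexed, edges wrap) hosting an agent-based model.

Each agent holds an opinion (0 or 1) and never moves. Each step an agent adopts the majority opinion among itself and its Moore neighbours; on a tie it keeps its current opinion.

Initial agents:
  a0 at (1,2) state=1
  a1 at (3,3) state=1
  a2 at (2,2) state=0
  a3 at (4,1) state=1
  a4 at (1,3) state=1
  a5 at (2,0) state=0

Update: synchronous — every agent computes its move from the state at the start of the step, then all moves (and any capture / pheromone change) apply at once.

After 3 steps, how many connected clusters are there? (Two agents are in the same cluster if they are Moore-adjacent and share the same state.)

2

t=1: a0@(1,2):1 a1@(3,3):0 a2@(2,2):1 a3@(4,1):1 a4@(1,3):1 a5@(2,0):1
t=2: a0@(1,2):1 a1@(3,3):1 a2@(2,2):1 a3@(4,1):1 a4@(1,3):1 a5@(2,0):1
t=3: (unchanged — steady state)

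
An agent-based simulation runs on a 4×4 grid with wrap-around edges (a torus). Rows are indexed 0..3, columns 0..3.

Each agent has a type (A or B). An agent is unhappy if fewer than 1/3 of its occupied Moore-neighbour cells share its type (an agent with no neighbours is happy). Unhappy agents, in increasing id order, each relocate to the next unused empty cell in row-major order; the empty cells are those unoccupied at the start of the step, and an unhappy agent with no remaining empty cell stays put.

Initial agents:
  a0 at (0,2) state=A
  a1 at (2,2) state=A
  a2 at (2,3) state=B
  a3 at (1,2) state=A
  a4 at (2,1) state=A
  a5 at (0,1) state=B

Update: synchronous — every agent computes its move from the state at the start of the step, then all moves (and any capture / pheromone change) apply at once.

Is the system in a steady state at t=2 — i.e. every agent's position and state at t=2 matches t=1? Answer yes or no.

yes

t=1: a0@(0,2):A a1@(2,2):A a2@(0,0):B a3@(1,2):A a4@(2,1):A a5@(0,3):B
t=2: (unchanged — steady state)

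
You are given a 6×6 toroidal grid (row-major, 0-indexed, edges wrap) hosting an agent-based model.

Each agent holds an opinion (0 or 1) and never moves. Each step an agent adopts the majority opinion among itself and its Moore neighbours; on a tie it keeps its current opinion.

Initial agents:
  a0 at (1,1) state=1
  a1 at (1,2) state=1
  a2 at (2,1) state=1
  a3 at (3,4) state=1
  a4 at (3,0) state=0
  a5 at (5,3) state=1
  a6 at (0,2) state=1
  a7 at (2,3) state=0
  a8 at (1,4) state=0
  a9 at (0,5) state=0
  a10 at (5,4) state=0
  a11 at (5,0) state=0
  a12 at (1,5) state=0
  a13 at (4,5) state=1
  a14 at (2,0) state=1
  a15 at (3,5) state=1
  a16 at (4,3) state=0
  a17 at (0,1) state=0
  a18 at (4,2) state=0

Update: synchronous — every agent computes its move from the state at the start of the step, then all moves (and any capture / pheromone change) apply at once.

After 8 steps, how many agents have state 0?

9

t=1: a0@(1,1):1 a1@(1,2):1 a2@(2,1):1 a3@(3,4):1 a4@(3,0):1 a5@(5,3):0 a6@(0,2):1 a7@(2,3):0 a8@(1,4):0 a9@(0,5):0 a10@(5,4):0 a11@(5,0):0 a12@(1,5):0 a13@(4,5):1 a14@(2,0):1 a15@(3,5):1 a16@(4,3):0 a17@(0,1):1 a18@(4,2):0
t=2: (unchanged — steady state)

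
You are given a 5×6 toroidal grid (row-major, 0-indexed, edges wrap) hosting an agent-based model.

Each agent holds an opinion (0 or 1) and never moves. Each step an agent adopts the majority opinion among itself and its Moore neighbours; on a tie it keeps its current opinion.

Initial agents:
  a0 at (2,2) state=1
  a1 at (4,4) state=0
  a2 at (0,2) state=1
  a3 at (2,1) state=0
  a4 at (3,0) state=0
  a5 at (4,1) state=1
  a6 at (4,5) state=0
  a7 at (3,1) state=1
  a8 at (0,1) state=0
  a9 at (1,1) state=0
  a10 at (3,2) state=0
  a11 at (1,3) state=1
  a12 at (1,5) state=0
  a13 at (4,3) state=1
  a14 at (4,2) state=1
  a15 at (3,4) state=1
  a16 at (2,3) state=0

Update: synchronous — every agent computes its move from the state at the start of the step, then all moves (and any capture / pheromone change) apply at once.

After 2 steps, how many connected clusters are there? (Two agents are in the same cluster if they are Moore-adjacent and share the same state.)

3

t=1: a0@(2,2):0 a1@(4,4):0 a2@(0,2):1 a3@(2,1):0 a4@(3,0):0 a5@(4,1):1 a6@(4,5):0 a7@(3,1):1 a8@(0,1):1 a9@(1,1):0 a10@(3,2):1 a11@(1,3):1 a12@(1,5):0 a13@(4,3):1 a14@(4,2):1 a15@(3,4):0 a16@(2,3):1
t=2: a0@(2,2):1 a1@(4,4):0 a2@(0,2):1 a3@(2,1):0 a4@(3,0):0 a5@(4,1):1 a6@(4,5):0 a7@(3,1):1 a8@(0,1):1 a9@(1,1):0 a10@(3,2):1 a11@(1,3):1 a12@(1,5):0 a13@(4,3):1 a14@(4,2):1 a15@(3,4):0 a16@(2,3):1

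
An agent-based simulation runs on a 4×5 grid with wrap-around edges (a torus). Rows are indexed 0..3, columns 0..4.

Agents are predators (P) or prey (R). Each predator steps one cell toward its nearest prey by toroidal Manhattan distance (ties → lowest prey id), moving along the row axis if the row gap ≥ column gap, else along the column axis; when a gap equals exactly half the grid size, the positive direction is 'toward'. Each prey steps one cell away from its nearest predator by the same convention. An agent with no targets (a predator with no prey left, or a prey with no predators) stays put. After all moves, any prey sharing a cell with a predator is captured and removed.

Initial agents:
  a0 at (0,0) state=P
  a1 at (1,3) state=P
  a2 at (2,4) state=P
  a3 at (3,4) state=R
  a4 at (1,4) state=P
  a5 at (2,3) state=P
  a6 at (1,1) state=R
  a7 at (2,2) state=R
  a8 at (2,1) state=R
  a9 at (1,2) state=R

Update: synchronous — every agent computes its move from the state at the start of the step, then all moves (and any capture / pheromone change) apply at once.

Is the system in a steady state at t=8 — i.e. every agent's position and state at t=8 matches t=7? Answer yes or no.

t=1: a0@(3,0):P a1@(1,2):P a2@(3,4):P a3@(0,4):R a4@(2,4):P a5@(2,2):P a6@(2,1):R a7@(2,1):R a9@(1,1):R
t=2: a0@(0,0):P a1@(1,1):P a2@(0,4):P a3@(1,4):R a4@(3,4):P a5@(2,1):P a6@(2,0):R a7@(2,0):R a9@(1,0):R
t=3: a0@(1,0):P a1@(1,0):P a2@(1,4):P a3@(2,4):R a4@(0,4):P a5@(2,0):P a6@(2,4):R a7@(2,4):R
t=4: a0@(2,0):P a1@(2,0):P a2@(2,4):P a3@(3,4):R a4@(1,4):P a5@(2,4):P a6@(3,4):R a7@(3,4):R
t=5: a0@(3,0):P a1@(3,0):P a2@(3,4):P a3@(0,4):R a4@(2,4):P a5@(3,4):P a6@(0,4):R a7@(0,4):R
t=6: a0@(0,0):P a1@(0,0):P a2@(0,4):P a3@(1,4):R a4@(3,4):P a5@(0,4):P a6@(1,4):R a7@(1,4):R
t=7: a0@(1,0):P a1@(1,0):P a2@(1,4):P a3@(2,4):R a4@(0,4):P a5@(1,4):P a6@(2,4):R a7@(2,4):R
t=8: a0@(2,0):P a1@(2,0):P a2@(2,4):P a3@(3,4):R a4@(1,4):P a5@(2,4):P a6@(3,4):R a7@(3,4):R

no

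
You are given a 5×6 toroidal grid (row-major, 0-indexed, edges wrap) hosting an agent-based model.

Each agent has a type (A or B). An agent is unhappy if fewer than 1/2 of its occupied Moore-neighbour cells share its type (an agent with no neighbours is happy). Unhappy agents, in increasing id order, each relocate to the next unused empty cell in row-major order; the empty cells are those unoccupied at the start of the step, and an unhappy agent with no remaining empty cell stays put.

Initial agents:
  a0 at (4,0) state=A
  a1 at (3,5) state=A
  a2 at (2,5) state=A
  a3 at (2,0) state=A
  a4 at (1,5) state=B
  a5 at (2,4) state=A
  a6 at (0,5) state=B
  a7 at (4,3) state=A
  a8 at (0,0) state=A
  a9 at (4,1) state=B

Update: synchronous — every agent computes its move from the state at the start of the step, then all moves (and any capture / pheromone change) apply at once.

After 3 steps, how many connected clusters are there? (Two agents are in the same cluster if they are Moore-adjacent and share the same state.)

2

t=1: a0@(4,0):A a1@(3,5):A a2@(2,5):A a3@(2,0):A a4@(0,1):B a5@(2,4):A a6@(0,2):B a7@(4,3):A a8@(0,3):A a9@(0,4):B
t=2: a0@(4,0):A a1@(3,5):A a2@(2,5):A a3@(2,0):A a4@(0,1):B a5@(2,4):A a6@(0,0):B a7@(0,5):A a8@(1,0):A a9@(1,1):B
t=3: a0@(4,0):A a1@(3,5):A a2@(2,5):A a3@(2,0):A a4@(0,1):B a5@(2,4):A a6@(0,2):B a7@(0,5):A a8@(1,0):A a9@(1,1):B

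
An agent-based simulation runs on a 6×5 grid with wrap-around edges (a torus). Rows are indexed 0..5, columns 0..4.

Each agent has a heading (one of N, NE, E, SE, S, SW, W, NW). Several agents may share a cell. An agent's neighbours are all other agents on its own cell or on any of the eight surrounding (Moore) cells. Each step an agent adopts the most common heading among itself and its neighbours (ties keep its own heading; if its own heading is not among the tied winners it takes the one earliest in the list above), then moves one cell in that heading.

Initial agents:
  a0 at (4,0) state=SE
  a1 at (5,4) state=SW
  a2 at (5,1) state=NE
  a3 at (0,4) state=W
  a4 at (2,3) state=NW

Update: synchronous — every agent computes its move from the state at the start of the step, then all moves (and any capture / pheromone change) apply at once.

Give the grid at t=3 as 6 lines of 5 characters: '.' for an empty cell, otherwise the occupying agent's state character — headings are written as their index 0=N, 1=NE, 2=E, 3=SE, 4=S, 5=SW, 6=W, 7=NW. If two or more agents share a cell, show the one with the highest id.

.6...
...3.
.5..1
.....
.....
7....

t=1: a0@(5,1):SE a1@(0,3):SW a2@(4,2):NE a3@(0,3):W a4@(1,2):NW
t=2: a0@(0,2):SE a1@(1,2):SW a2@(3,3):NE a3@(0,2):W a4@(0,1):NW
t=3: a0@(1,3):SE a1@(2,1):SW a2@(2,4):NE a3@(0,1):W a4@(5,0):NW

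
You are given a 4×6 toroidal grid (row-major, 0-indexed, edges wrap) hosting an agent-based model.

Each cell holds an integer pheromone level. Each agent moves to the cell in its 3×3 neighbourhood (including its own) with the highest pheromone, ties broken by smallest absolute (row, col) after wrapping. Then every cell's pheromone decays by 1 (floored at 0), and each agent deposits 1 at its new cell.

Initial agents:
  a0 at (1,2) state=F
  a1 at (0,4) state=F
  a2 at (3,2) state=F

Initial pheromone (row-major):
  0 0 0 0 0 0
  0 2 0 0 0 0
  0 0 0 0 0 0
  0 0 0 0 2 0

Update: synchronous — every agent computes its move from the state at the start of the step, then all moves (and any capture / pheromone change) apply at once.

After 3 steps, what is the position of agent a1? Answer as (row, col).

(3, 4)

t=1: a0@(1,1) a1@(3,4) a2@(0,1) | pheromone: 0 1 0 0 0 0 / 0 2 0 0 0 0 / 0 0 0 0 0 0 / 0 0 0 0 2 0
t=2: a0@(1,1) a1@(3,4) a2@(1,1) | pheromone: 0 0 0 0 0 0 / 0 3 0 0 0 0 / 0 0 0 0 0 0 / 0 0 0 0 2 0
t=3: a0@(1,1) a1@(3,4) a2@(1,1) | pheromone: 0 0 0 0 0 0 / 0 4 0 0 0 0 / 0 0 0 0 0 0 / 0 0 0 0 2 0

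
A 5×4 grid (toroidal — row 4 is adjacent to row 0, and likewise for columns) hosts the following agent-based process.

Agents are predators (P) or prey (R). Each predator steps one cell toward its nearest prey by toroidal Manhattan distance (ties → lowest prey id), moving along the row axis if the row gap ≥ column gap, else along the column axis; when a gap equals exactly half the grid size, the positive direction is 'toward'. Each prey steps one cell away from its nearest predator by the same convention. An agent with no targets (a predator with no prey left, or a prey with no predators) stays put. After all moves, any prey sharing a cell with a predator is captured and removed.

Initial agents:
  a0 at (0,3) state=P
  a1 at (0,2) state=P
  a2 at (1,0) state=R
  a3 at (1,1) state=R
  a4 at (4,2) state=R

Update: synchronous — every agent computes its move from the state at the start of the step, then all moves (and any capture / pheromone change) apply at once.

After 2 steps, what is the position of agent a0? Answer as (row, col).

t=1: a0@(1,3):P a1@(4,2):P a2@(2,0):R a3@(2,1):R a4@(3,2):R
t=2: a0@(2,3):P a1@(3,2):P a2@(3,0):R a3@(2,0):R a4@(2,2):R

(2, 3)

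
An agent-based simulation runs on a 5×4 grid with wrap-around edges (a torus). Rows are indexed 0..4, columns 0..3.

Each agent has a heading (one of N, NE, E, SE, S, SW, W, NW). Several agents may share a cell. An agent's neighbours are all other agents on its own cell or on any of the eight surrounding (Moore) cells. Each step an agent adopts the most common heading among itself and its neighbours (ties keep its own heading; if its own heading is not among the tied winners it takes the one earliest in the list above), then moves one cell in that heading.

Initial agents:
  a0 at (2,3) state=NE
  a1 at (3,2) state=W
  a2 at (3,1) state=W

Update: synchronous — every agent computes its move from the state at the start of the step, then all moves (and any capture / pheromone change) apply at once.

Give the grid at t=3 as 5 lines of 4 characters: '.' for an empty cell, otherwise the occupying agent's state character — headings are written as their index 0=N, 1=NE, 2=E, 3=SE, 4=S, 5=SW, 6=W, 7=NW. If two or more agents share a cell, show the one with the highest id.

....
....
....
..66
..1.

t=1: a0@(1,0):NE a1@(3,1):W a2@(3,0):W
t=2: a0@(0,1):NE a1@(3,0):W a2@(3,3):W
t=3: a0@(4,2):NE a1@(3,3):W a2@(3,2):W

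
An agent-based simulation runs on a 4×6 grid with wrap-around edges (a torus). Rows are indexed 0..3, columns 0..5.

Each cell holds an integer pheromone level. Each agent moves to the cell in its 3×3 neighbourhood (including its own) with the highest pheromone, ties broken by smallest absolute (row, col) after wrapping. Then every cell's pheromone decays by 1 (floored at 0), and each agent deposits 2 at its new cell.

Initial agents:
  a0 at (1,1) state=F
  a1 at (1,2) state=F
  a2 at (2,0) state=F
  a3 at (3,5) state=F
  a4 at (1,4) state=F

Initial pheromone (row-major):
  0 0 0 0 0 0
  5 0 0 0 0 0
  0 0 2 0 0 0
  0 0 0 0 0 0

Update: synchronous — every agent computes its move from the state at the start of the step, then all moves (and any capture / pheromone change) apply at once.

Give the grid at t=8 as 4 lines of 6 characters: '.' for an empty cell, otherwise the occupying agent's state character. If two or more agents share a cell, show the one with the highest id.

t=1: a0@(1,0) a1@(2,2) a2@(1,0) a3@(0,0) a4@(0,3) | pheromone: 2 0 0 2 0 0 / 8 0 0 0 0 0 / 0 0 3 0 0 0 / 0 0 0 0 0 0
t=2: a0@(1,0) a1@(2,2) a2@(1,0) a3@(1,0) a4@(0,3) | pheromone: 1 0 0 3 0 0 / 13 0 0 0 0 0 / 0 0 4 0 0 0 / 0 0 0 0 0 0
t=3: a0@(1,0) a1@(2,2) a2@(1,0) a3@(1,0) a4@(0,3) | pheromone: 0 0 0 4 0 0 / 18 0 0 0 0 0 / 0 0 5 0 0 0 / 0 0 0 0 0 0
t=4: a0@(1,0) a1@(2,2) a2@(1,0) a3@(1,0) a4@(0,3) | pheromone: 0 0 0 5 0 0 / 23 0 0 0 0 0 / 0 0 6 0 0 0 / 0 0 0 0 0 0
t=5: a0@(1,0) a1@(2,2) a2@(1,0) a3@(1,0) a4@(0,3) | pheromone: 0 0 0 6 0 0 / 28 0 0 0 0 0 / 0 0 7 0 0 0 / 0 0 0 0 0 0
t=6: a0@(1,0) a1@(2,2) a2@(1,0) a3@(1,0) a4@(0,3) | pheromone: 0 0 0 7 0 0 / 33 0 0 0 0 0 / 0 0 8 0 0 0 / 0 0 0 0 0 0
t=7: a0@(1,0) a1@(2,2) a2@(1,0) a3@(1,0) a4@(0,3) | pheromone: 0 0 0 8 0 0 / 38 0 0 0 0 0 / 0 0 9 0 0 0 / 0 0 0 0 0 0
t=8: a0@(1,0) a1@(2,2) a2@(1,0) a3@(1,0) a4@(0,3) | pheromone: 0 0 0 9 0 0 / 43 0 0 0 0 0 / 0 0 10 0 0 0 / 0 0 0 0 0 0

...F..
F.....
..F...
......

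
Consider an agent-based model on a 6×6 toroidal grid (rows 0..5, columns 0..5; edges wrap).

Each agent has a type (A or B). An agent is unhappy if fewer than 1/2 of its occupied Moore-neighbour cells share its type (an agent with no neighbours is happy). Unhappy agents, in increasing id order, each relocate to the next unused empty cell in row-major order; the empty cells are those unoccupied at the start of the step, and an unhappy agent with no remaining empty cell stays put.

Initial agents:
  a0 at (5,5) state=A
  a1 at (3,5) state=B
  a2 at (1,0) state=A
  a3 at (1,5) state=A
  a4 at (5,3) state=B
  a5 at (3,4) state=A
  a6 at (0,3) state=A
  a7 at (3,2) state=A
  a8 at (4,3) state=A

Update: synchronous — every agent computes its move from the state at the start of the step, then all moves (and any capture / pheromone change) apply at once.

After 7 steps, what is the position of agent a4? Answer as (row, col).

(0, 1)

t=1: a0@(5,5):A a1@(0,0):B a2@(1,0):A a3@(1,5):A a4@(0,1):B a5@(3,4):A a6@(0,2):A a7@(3,2):A a8@(4,3):A
t=2: a0@(0,3):A a1@(0,4):B a2@(0,5):A a3@(1,5):A a4@(1,1):B a5@(3,4):A a6@(1,2):A a7@(3,2):A a8@(4,3):A
t=3: a0@(0,3):A a1@(0,0):B a2@(0,5):A a3@(1,5):A a4@(0,1):B a5@(3,4):A a6@(1,2):A a7@(3,2):A a8@(4,3):A
t=4: a0@(0,3):A a1@(0,2):B a2@(0,5):A a3@(1,5):A a4@(0,1):B a5@(3,4):A a6@(1,2):A a7@(3,2):A a8@(4,3):A
t=5: a0@(0,3):A a1@(0,0):B a2@(0,5):A a3@(1,5):A a4@(0,1):B a5@(3,4):A a6@(0,4):A a7@(3,2):A a8@(4,3):A
t=6: a0@(0,3):A a1@(0,2):B a2@(0,5):A a3@(1,5):A a4@(0,1):B a5@(3,4):A a6@(0,4):A a7@(3,2):A a8@(4,3):A
t=7: (unchanged — steady state)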